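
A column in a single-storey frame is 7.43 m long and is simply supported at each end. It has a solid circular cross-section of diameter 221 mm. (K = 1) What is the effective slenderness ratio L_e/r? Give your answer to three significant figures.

For a solid circle r = d/4 = 221/4 = 55.25 mm
L_e = K·L = 1 × 7.43 m = 7.430 m = 7430.0 mm
λ = L_e / r_min = 7430.0 / 55.25 = 134

λ ≈ 134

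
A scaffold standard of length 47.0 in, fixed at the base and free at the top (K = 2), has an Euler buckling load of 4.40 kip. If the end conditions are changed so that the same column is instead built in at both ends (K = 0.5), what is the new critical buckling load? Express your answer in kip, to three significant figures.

P_cr ∝ 1/K², so P_cr,new = P_cr,old × (K_old/K_new)² = 4.40 × (2/0.5)²
= 4.40 × 16.00 = 70.4 kip

P_cr ≈ 70.4 kip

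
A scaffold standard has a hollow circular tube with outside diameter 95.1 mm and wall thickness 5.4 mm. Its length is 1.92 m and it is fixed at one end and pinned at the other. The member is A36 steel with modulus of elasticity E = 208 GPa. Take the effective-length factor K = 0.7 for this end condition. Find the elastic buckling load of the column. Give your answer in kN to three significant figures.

P_cr ≈ 1750 kN

Inner diameter d_i = 95.1 − 2×5.4 = 84.30 mm
I = π(d_o⁴ − d_i⁴)/64 = π(95.1⁴ − 84.30⁴)/64 = 1.536×10^6 mm⁴
I = 1.536×10^6 mm⁴ = 1.536×10^-6 m⁴
Effective length L_e = K·L = 0.7 × 1.92 = 1.344 m
P_cr = π²EI / L_e² = π² × 208×10⁹ × 1.536×10^-6 / 1.344² = 1.746×10^6 N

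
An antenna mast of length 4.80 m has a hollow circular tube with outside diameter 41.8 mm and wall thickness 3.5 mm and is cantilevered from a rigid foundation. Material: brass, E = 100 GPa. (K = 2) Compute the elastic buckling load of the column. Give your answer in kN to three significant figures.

P_cr ≈ 0.834 kN

Inner diameter d_i = 41.8 − 2×3.5 = 34.80 mm
I = π(d_o⁴ − d_i⁴)/64 = π(41.8⁴ − 34.80⁴)/64 = 7.786×10^4 mm⁴
I = 7.786×10^4 mm⁴ = 7.786×10^-8 m⁴
Effective length L_e = K·L = 2 × 4.80 = 9.600 m
P_cr = π²EI / L_e² = π² × 100×10⁹ × 7.786×10^-8 / 9.600² = 833.9 N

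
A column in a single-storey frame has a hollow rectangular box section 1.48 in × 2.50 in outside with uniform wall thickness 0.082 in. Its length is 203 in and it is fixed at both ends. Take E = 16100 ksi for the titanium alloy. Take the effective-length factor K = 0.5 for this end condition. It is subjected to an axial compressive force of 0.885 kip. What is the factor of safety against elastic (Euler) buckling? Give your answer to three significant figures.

Inner dimensions: h_i = 2.50 − 2×0.082 = 2.336 in, b_i = 1.48 − 2×0.082 = 1.316 in
Weak-axis I_min = (h_o·b_o³ − h_i·b_i³)/12 with b_o = 1.48, b_i = 1.316 in (shorter outer/inner sides).
I_min = (2.50×1.48³ − 2.336×1.316³)/12 = 0.2317 in⁴
Effective length L_e = K·L = 0.5 × 203 = 101.5 in
P_cr = π²EI / L_e² = π² × 16100×10³ × 0.2317 / 101.5² = 3.574×10^3 lb
Factor of safety n = P_cr / P = 3.5738 / 0.885 = 4.04

n ≈ 4.04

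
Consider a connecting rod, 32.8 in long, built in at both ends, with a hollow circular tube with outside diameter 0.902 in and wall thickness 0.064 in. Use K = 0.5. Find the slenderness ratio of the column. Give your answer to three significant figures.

λ ≈ 55.2

Inner diameter d_i = 0.902 − 2×0.064 = 0.7740 in
I = π(d_o⁴ − d_i⁴)/64 = π(0.902⁴ − 0.7740⁴)/64 = 1.488×10^-2 in⁴
A = 0.1685 in²;  r_min = √(I/A) = √(1.488×10^-2/0.1685) = 0.2971 in
L_e = K·L = 0.5 × 32.8 = 16.40 in
λ = L_e / r_min = 16.400 / 0.2971 = 55.2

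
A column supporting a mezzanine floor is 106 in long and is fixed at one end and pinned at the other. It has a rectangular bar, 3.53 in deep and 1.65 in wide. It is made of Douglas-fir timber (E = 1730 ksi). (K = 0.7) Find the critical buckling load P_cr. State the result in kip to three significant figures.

Buckling occurs about the weak axis: I_min = h·b³/12 with b = 1.65 in (the shorter side).
I_min = 3.53×1.65³/12 = 1.321 in⁴
Effective length L_e = K·L = 0.7 × 106 = 74.20 in
P_cr = π²EI / L_e² = π² × 1730×10³ × 1.321 / 74.20² = 4.098×10^3 lb

P_cr ≈ 4.10 kip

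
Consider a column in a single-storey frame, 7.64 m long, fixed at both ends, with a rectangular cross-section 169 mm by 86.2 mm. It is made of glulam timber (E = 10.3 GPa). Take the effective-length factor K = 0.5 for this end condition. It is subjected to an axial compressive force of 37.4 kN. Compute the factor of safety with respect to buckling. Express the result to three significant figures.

Buckling occurs about the weak axis: I_min = h·b³/12 with b = 86.2 mm (the shorter side).
I_min = 169×86.2³/12 = 9.020×10^6 mm⁴
I = 9.020×10^6 mm⁴ = 9.020×10^-6 m⁴
Effective length L_e = K·L = 0.5 × 7.64 = 3.820 m
P_cr = π²EI / L_e² = π² × 10.3×10⁹ × 9.020×10^-6 / 3.820² = 6.284×10^4 N
Factor of safety n = P_cr / P = 62.840 / 37.4 = 1.68

n ≈ 1.68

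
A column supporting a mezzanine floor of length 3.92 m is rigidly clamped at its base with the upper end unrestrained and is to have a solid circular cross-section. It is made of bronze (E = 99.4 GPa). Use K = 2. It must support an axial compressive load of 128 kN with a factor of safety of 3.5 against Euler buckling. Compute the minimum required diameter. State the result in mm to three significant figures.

Required P_cr = n·P = 3.5 × 128 = 448.0 kN
L_e = K·L = 2 × 3.92 = 7.840 m
Required I = P_cr·L_e²/(π²E) = 4.480×10^5 × 7.840² / (π² × 9.94×10^10) = 2.807×10^-5 m⁴
I_req = 2.807×10^7 mm⁴
Solid circle: I = πd⁴/64  ⇒  d = (64I/π)^(1/4) = (64×2.807×10^7/π)^(1/4) = 155 mm

d ≈ 155 mm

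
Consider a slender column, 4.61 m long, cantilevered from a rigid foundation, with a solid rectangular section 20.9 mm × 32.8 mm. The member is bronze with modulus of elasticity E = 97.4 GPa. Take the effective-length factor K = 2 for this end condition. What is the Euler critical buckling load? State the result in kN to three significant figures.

Buckling occurs about the weak axis: I_min = h·b³/12 with b = 20.9 mm (the shorter side).
I_min = 32.8×20.9³/12 = 2.495×10^4 mm⁴
I = 2.495×10^4 mm⁴ = 2.495×10^-8 m⁴
Effective length L_e = K·L = 2 × 4.61 = 9.220 m
P_cr = π²EI / L_e² = π² × 97.4×10⁹ × 2.495×10^-8 / 9.220² = 282.2 N

P_cr ≈ 0.282 kN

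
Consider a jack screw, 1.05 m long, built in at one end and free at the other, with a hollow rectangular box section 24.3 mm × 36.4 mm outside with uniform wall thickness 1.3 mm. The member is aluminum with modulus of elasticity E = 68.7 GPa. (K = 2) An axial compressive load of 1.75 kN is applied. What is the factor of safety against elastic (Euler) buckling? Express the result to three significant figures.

n ≈ 1.30

Inner dimensions: h_i = 36.4 − 2×1.3 = 33.80 mm, b_i = 24.3 − 2×1.3 = 21.70 mm
Weak-axis I_min = (h_o·b_o³ − h_i·b_i³)/12 with b_o = 24.3, b_i = 21.70 mm (shorter outer/inner sides).
I_min = (36.4×24.3³ − 33.80×21.70³)/12 = 1.474×10^4 mm⁴
I = 1.474×10^4 mm⁴ = 1.474×10^-8 m⁴
Effective length L_e = K·L = 2 × 1.05 = 2.100 m
P_cr = π²EI / L_e² = π² × 68.7×10⁹ × 1.474×10^-8 / 2.100² = 2.267×10^3 N
Factor of safety n = P_cr / P = 2.2668 / 1.75 = 1.30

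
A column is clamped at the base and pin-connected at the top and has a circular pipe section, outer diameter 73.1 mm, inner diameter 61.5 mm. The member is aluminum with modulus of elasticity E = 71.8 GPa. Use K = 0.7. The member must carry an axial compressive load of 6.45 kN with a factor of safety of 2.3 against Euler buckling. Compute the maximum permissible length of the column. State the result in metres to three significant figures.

L_max ≈ 8.26 m

d_o = 73.1 mm, d_i = 61.5 mm
I = π(d_o⁴ − d_i⁴)/64 = π(73.1⁴ − 61.50⁴)/64 = 6.994×10^5 mm⁴
I = 6.994×10^-7 m⁴
Required critical load P_cr = n·P = 2.3 × 6.45 = 14.84 kN = 1.483×10^4 N
From P_cr = π²EI/(K·L)²:  L = (1/K)·√(π²EI/P_cr) = (1/0.7)·√(π²×7.18×10^10×6.994×10^-7/1.483×10^4)
L = 8.26 m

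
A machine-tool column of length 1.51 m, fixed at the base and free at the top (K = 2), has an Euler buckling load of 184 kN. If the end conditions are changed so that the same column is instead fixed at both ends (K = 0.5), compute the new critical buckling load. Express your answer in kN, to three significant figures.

P_cr ∝ 1/K², so P_cr,new = P_cr,old × (K_old/K_new)² = 184 × (2/0.5)²
= 184 × 16.00 = 2940 kN

P_cr ≈ 2940 kN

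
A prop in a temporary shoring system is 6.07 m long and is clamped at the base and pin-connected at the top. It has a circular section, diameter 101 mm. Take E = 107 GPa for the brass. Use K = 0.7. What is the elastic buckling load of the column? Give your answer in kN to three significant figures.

P_cr ≈ 299 kN

I = πd⁴/64 = π×101⁴/64 = 5.108×10^6 mm⁴
I = 5.108×10^6 mm⁴ = 5.108×10^-6 m⁴
Effective length L_e = K·L = 0.7 × 6.07 = 4.249 m
P_cr = π²EI / L_e² = π² × 107×10⁹ × 5.108×10^-6 / 4.249² = 2.988×10^5 N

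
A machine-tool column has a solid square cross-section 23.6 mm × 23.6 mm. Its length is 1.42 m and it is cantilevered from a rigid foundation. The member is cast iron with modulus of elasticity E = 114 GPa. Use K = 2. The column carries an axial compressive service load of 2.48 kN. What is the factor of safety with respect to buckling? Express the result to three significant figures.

n ≈ 1.45

I = a⁴/12 = 23.6⁴/12 = 2.585×10^4 mm⁴
I = 2.585×10^4 mm⁴ = 2.585×10^-8 m⁴
Effective length L_e = K·L = 2 × 1.42 = 2.840 m
P_cr = π²EI / L_e² = π² × 114×10⁹ × 2.585×10^-8 / 2.840² = 3.606×10^3 N
Factor of safety n = P_cr / P = 3.6061 / 2.48 = 1.45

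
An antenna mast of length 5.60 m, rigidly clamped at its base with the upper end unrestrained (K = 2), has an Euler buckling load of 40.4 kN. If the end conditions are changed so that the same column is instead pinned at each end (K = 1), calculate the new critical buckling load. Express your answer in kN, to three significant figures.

P_cr ∝ 1/K², so P_cr,new = P_cr,old × (K_old/K_new)² = 40.4 × (2/1)²
= 40.4 × 4.000 = 162 kN

P_cr ≈ 162 kN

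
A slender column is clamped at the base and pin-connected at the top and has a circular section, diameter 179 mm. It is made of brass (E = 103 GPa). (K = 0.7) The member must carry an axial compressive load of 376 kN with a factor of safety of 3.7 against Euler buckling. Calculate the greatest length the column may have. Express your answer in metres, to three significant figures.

I = πd⁴/64 = π×179⁴/64 = 5.039×10^7 mm⁴
I = 5.039×10^-5 m⁴
Required critical load P_cr = n·P = 3.7 × 376 = 1391 kN = 1.391×10^6 N
From P_cr = π²EI/(K·L)²:  L = (1/K)·√(π²EI/P_cr) = (1/0.7)·√(π²×1.03×10^11×5.039×10^-5/1.391×10^6)
L = 8.67 m

L_max ≈ 8.67 m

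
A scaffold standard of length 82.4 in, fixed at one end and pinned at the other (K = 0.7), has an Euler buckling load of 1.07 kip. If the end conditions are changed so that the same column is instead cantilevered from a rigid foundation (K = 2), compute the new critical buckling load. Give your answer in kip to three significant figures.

P_cr ∝ 1/K², so P_cr,new = P_cr,old × (K_old/K_new)² = 1.07 × (0.7/2)²
= 1.07 × 0.1225 = 0.131 kip

P_cr ≈ 0.131 kip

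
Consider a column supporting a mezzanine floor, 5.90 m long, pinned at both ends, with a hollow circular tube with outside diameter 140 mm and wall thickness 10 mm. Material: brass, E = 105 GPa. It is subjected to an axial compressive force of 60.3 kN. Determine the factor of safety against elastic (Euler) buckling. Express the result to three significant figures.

Inner diameter d_i = 140 − 2×10 = 120.0 mm
I = π(d_o⁴ − d_i⁴)/64 = π(140⁴ − 120.0⁴)/64 = 8.679×10^6 mm⁴
I = 8.679×10^6 mm⁴ = 8.679×10^-6 m⁴
Effective length L_e = K·L = 1 × 5.90 = 5.900 m
P_cr = π²EI / L_e² = π² × 105×10⁹ × 8.679×10^-6 / 5.900² = 2.584×10^5 N
Factor of safety n = P_cr / P = 258.37 / 60.3 = 4.28

n ≈ 4.28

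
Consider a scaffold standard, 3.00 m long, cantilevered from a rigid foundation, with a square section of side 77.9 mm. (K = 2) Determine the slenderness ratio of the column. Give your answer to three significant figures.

I = a⁴/12 = 77.9⁴/12 = 3.069×10^6 mm⁴
A = 6.068×10^3 mm²;  r_min = √(I/A) = √(3.069×10^6/6.068×10^3) = 22.49 mm
L_e = K·L = 2 × 3.00 m = 6.000 m = 6000.0 mm
λ = L_e / r_min = 6000.0 / 22.49 = 267

λ ≈ 267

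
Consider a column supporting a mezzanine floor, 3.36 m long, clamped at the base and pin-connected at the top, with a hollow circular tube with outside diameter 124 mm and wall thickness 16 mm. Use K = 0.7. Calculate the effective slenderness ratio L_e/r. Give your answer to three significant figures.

λ ≈ 60.9

Inner diameter d_i = 124 − 2×16 = 92.00 mm
I = π(d_o⁴ − d_i⁴)/64 = π(124⁴ − 92.00⁴)/64 = 8.089×10^6 mm⁴
A = 5.429×10^3 mm²;  r_min = √(I/A) = √(8.089×10^6/5.429×10^3) = 38.60 mm
L_e = K·L = 0.7 × 3.36 m = 2.352 m = 2352.0 mm
λ = L_e / r_min = 2352.0 / 38.60 = 60.9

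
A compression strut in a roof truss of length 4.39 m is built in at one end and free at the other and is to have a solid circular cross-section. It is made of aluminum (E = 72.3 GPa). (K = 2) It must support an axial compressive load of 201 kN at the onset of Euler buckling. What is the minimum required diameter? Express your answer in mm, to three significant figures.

d ≈ 145 mm

L_e = K·L = 2 × 4.39 = 8.780 m
Required I = P_cr·L_e²/(π²E) = 2.010×10^5 × 8.780² / (π² × 7.23×10^10) = 2.171×10^-5 m⁴
I_req = 2.171×10^7 mm⁴
Solid circle: I = πd⁴/64  ⇒  d = (64I/π)^(1/4) = (64×2.171×10^7/π)^(1/4) = 145 mm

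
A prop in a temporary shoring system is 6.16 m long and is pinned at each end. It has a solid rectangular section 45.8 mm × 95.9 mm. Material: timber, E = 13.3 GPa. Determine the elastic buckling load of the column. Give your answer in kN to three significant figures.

Buckling occurs about the weak axis: I_min = h·b³/12 with b = 45.8 mm (the shorter side).
I_min = 95.9×45.8³/12 = 7.678×10^5 mm⁴
I = 7.678×10^5 mm⁴ = 7.678×10^-7 m⁴
Effective length L_e = K·L = 1 × 6.16 = 6.160 m
P_cr = π²EI / L_e² = π² × 13.3×10⁹ × 7.678×10^-7 / 6.160² = 2.656×10^3 N

P_cr ≈ 2.66 kN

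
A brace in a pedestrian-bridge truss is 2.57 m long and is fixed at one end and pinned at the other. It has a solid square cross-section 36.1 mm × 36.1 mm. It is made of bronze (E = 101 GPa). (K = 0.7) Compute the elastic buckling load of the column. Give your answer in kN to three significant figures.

P_cr ≈ 43.6 kN

I = a⁴/12 = 36.1⁴/12 = 1.415×10^5 mm⁴
I = 1.415×10^5 mm⁴ = 1.415×10^-7 m⁴
Effective length L_e = K·L = 0.7 × 2.57 = 1.799 m
P_cr = π²EI / L_e² = π² × 101×10⁹ × 1.415×10^-7 / 1.799² = 4.359×10^4 N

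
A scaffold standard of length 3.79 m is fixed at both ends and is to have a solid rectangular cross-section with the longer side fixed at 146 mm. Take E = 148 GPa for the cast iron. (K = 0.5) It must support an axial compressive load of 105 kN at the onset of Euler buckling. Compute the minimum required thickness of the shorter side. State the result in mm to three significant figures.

b ≈ 27.7 mm

L_e = K·L = 0.5 × 3.79 = 1.895 m
Required I = P_cr·L_e²/(π²E) = 1.050×10^5 × 1.895² / (π² × 1.48×10^11) = 2.581×10^-7 m⁴
I_req = 2.581×10^5 mm⁴
Rectangle, weak axis: I_min = h·b³/12 with h = 146 mm fixed  ⇒  b = (12I/h)^(1/3) = 27.7 mm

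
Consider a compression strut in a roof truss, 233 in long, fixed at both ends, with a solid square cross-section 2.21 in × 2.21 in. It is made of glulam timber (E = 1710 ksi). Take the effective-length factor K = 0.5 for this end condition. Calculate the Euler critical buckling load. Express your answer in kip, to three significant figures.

P_cr ≈ 2.47 kip

I = a⁴/12 = 2.21⁴/12 = 1.988 in⁴
Effective length L_e = K·L = 0.5 × 233 = 116.5 in
P_cr = π²EI / L_e² = π² × 1710×10³ × 1.988 / 116.5² = 2.472×10^3 lb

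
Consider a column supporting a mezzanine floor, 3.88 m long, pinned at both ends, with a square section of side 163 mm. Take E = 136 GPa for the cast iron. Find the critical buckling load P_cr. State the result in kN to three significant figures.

P_cr ≈ 5240 kN

I = a⁴/12 = 163⁴/12 = 5.883×10^7 mm⁴
I = 5.883×10^7 mm⁴ = 5.883×10^-5 m⁴
Effective length L_e = K·L = 1 × 3.88 = 3.880 m
P_cr = π²EI / L_e² = π² × 136×10⁹ × 5.883×10^-5 / 3.880² = 5.245×10^6 N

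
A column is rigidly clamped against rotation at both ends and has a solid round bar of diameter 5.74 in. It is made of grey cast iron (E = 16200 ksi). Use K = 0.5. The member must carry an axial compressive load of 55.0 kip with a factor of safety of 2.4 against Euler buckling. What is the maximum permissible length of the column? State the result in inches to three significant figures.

I = πd⁴/64 = π×5.74⁴/64 = 53.29 in⁴
Required critical load P_cr = n·P = 2.4 × 55.0 = 132.0 kip = 1.320×10^5 lb
From P_cr = π²EI/(K·L)²:  L = (1/K)·√(π²EI/P_cr) = (1/0.5)·√(π²×1.62×10^7×53.29/1.320×10^5)
L = 508 in

L_max ≈ 508 in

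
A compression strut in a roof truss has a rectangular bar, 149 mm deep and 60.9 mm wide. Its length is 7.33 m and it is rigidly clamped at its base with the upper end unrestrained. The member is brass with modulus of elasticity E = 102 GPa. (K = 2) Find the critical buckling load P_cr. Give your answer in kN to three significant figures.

Buckling occurs about the weak axis: I_min = h·b³/12 with b = 60.9 mm (the shorter side).
I_min = 149×60.9³/12 = 2.805×10^6 mm⁴
I = 2.805×10^6 mm⁴ = 2.805×10^-6 m⁴
Effective length L_e = K·L = 2 × 7.33 = 14.66 m
P_cr = π²EI / L_e² = π² × 102×10⁹ × 2.805×10^-6 / 14.66² = 1.314×10^4 N

P_cr ≈ 13.1 kN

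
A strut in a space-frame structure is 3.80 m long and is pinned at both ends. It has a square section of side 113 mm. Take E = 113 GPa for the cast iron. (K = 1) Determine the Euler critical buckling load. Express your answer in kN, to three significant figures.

I = a⁴/12 = 113⁴/12 = 1.359×10^7 mm⁴
I = 1.359×10^7 mm⁴ = 1.359×10^-5 m⁴
Effective length L_e = K·L = 1 × 3.80 = 3.800 m
P_cr = π²EI / L_e² = π² × 113×10⁹ × 1.359×10^-5 / 3.800² = 1.049×10^6 N

P_cr ≈ 1050 kN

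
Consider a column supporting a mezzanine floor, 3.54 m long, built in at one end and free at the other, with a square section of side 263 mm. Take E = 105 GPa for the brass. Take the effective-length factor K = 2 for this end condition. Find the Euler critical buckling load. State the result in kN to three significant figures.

I = a⁴/12 = 263⁴/12 = 3.987×10^8 mm⁴
I = 3.987×10^8 mm⁴ = 3.987×10^-4 m⁴
Effective length L_e = K·L = 2 × 3.54 = 7.080 m
P_cr = π²EI / L_e² = π² × 105×10⁹ × 3.987×10^-4 / 7.080² = 8.243×10^6 N

P_cr ≈ 8240 kN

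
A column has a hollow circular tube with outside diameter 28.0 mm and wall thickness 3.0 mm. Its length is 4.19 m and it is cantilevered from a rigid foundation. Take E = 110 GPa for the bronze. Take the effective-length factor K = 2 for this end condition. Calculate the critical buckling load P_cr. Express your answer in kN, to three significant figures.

P_cr ≈ 0.289 kN

Inner diameter d_i = 28.0 − 2×3.0 = 22.00 mm
I = π(d_o⁴ − d_i⁴)/64 = π(28.0⁴ − 22.00⁴)/64 = 1.867×10^4 mm⁴
I = 1.867×10^4 mm⁴ = 1.867×10^-8 m⁴
Effective length L_e = K·L = 2 × 4.19 = 8.380 m
P_cr = π²EI / L_e² = π² × 110×10⁹ × 1.867×10^-8 / 8.380² = 288.7 N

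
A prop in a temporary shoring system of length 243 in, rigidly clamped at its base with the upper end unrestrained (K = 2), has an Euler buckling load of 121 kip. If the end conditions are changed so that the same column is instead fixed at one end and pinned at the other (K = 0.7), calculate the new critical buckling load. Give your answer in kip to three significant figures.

P_cr ≈ 988 kip

P_cr ∝ 1/K², so P_cr,new = P_cr,old × (K_old/K_new)² = 121 × (2/0.7)²
= 121 × 8.163 = 988 kip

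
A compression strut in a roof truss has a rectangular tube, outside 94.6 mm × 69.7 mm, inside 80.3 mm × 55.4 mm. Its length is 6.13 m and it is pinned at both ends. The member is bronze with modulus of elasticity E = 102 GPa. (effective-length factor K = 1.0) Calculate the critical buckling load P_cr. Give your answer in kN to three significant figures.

Weak-axis I_min = (h_o·b_o³ − h_i·b_i³)/12 with b_o = 69.7, b_i = 55.40 mm (shorter outer/inner sides).
I_min = (94.6×69.7³ − 80.30×55.40³)/12 = 1.532×10^6 mm⁴
I = 1.532×10^6 mm⁴ = 1.532×10^-6 m⁴
Effective length L_e = K·L = 1 × 6.13 = 6.130 m
P_cr = π²EI / L_e² = π² × 102×10⁹ × 1.532×10^-6 / 6.130² = 4.103×10^4 N

P_cr ≈ 41.0 kN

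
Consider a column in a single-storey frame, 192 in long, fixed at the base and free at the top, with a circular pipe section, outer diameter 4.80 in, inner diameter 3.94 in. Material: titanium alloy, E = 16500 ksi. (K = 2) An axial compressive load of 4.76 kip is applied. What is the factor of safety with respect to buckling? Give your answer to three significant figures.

n ≈ 3.30

d_o = 4.80 in, d_i = 3.94 in
I = π(d_o⁴ − d_i⁴)/64 = π(4.80⁴ − 3.940⁴)/64 = 14.23 in⁴
Effective length L_e = K·L = 2 × 192 = 384.0 in
P_cr = π²EI / L_e² = π² × 16500×10³ × 14.23 / 384.0² = 1.571×10^4 lb
Factor of safety n = P_cr / P = 15.714 / 4.76 = 3.30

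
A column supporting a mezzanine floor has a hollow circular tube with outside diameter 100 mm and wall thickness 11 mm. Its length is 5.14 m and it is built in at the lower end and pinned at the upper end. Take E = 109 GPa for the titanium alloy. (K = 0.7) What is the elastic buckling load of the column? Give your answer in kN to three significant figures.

Inner diameter d_i = 100 − 2×11 = 78.00 mm
I = π(d_o⁴ − d_i⁴)/64 = π(100⁴ − 78.00⁴)/64 = 3.092×10^6 mm⁴
I = 3.092×10^6 mm⁴ = 3.092×10^-6 m⁴
Effective length L_e = K·L = 0.7 × 5.14 = 3.598 m
P_cr = π²EI / L_e² = π² × 109×10⁹ × 3.092×10^-6 / 3.598² = 2.569×10^5 N

P_cr ≈ 257 kN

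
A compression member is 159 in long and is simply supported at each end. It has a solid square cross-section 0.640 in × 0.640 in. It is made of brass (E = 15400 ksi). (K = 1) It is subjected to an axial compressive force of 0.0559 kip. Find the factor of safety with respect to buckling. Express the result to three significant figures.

I = a⁴/12 = 0.640⁴/12 = 1.398×10^-2 in⁴
Effective length L_e = K·L = 1 × 159 = 159.0 in
P_cr = π²EI / L_e² = π² × 15400×10³ × 1.398×10^-2 / 159.0² = 84.06 lb
Factor of safety n = P_cr / P = 0.084055 / 0.0559 = 1.50

n ≈ 1.50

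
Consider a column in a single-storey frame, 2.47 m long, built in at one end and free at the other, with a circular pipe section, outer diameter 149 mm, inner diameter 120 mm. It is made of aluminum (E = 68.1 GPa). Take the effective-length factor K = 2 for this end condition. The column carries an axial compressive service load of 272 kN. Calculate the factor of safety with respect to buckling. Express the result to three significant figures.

n ≈ 1.42

d_o = 149 mm, d_i = 120 mm
I = π(d_o⁴ − d_i⁴)/64 = π(149⁴ − 120.0⁴)/64 = 1.402×10^7 mm⁴
I = 1.402×10^7 mm⁴ = 1.402×10^-5 m⁴
Effective length L_e = K·L = 2 × 2.47 = 4.940 m
P_cr = π²EI / L_e² = π² × 68.1×10⁹ × 1.402×10^-5 / 4.940² = 3.860×10^5 N
Factor of safety n = P_cr / P = 386.02 / 272 = 1.42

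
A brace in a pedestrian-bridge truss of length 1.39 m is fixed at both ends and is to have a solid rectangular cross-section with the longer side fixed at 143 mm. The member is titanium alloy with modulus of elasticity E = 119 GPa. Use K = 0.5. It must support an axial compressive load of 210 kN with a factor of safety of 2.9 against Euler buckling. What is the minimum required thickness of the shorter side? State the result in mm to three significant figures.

b ≈ 27.6 mm

Required P_cr = n·P = 2.9 × 210 = 609.0 kN
L_e = K·L = 0.5 × 1.39 = 0.6950 m
Required I = P_cr·L_e²/(π²E) = 6.090×10^5 × 0.6950² / (π² × 1.19×10^11) = 2.505×10^-7 m⁴
I_req = 2.505×10^5 mm⁴
Rectangle, weak axis: I_min = h·b³/12 with h = 143 mm fixed  ⇒  b = (12I/h)^(1/3) = 27.6 mm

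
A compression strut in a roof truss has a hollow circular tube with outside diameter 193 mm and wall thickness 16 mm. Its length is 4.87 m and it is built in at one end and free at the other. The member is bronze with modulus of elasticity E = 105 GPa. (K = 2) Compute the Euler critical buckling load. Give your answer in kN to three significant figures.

P_cr ≈ 384 kN

Inner diameter d_i = 193 − 2×16 = 161.0 mm
I = π(d_o⁴ − d_i⁴)/64 = π(193⁴ − 161.0⁴)/64 = 3.513×10^7 mm⁴
I = 3.513×10^7 mm⁴ = 3.513×10^-5 m⁴
Effective length L_e = K·L = 2 × 4.87 = 9.740 m
P_cr = π²EI / L_e² = π² × 105×10⁹ × 3.513×10^-5 / 9.740² = 3.837×10^5 N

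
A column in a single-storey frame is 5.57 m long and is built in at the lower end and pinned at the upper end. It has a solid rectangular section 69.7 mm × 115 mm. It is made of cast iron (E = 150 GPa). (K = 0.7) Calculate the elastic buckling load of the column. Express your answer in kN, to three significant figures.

P_cr ≈ 316 kN

Buckling occurs about the weak axis: I_min = h·b³/12 with b = 69.7 mm (the shorter side).
I_min = 115×69.7³/12 = 3.245×10^6 mm⁴
I = 3.245×10^6 mm⁴ = 3.245×10^-6 m⁴
Effective length L_e = K·L = 0.7 × 5.57 = 3.899 m
P_cr = π²EI / L_e² = π² × 150×10⁹ × 3.245×10^-6 / 3.899² = 3.160×10^5 N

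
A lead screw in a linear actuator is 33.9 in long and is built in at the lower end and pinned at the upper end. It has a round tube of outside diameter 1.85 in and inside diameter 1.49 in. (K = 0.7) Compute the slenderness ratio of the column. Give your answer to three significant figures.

λ ≈ 40.0

d_o = 1.85 in, d_i = 1.49 in
I = π(d_o⁴ − d_i⁴)/64 = π(1.85⁴ − 1.490⁴)/64 = 0.3330 in⁴
A = 0.9444 in²;  r_min = √(I/A) = √(0.3330/0.9444) = 0.5939 in
L_e = K·L = 0.7 × 33.9 = 23.73 in
λ = L_e / r_min = 23.730 / 0.5939 = 40.0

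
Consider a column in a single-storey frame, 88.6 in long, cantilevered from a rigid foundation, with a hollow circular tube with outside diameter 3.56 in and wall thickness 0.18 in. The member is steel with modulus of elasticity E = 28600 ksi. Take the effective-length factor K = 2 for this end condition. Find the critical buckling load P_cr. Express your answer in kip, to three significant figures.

P_cr ≈ 24.6 kip

Inner diameter d_i = 3.56 − 2×0.18 = 3.200 in
I = π(d_o⁴ − d_i⁴)/64 = π(3.56⁴ − 3.200⁴)/64 = 2.737 in⁴
Effective length L_e = K·L = 2 × 88.6 = 177.2 in
P_cr = π²EI / L_e² = π² × 28600×10³ × 2.737 / 177.2² = 2.461×10^4 lb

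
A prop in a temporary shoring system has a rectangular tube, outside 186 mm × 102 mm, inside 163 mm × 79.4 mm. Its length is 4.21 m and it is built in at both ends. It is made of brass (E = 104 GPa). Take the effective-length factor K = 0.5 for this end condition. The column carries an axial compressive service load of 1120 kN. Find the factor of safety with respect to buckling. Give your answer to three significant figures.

Weak-axis I_min = (h_o·b_o³ − h_i·b_i³)/12 with b_o = 102, b_i = 79.40 mm (shorter outer/inner sides).
I_min = (186×102³ − 163.0×79.40³)/12 = 9.649×10^6 mm⁴
I = 9.649×10^6 mm⁴ = 9.649×10^-6 m⁴
Effective length L_e = K·L = 0.5 × 4.21 = 2.105 m
P_cr = π²EI / L_e² = π² × 104×10⁹ × 9.649×10^-6 / 2.105² = 2.235×10^6 N
Factor of safety n = P_cr / P = 2235.3 / 1120 = 2.00

n ≈ 2.00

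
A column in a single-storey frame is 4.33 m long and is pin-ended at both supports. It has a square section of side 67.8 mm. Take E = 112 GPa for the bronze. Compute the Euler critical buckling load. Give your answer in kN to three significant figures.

P_cr ≈ 104 kN

I = a⁴/12 = 67.8⁴/12 = 1.761×10^6 mm⁴
I = 1.761×10^6 mm⁴ = 1.761×10^-6 m⁴
Effective length L_e = K·L = 1 × 4.33 = 4.330 m
P_cr = π²EI / L_e² = π² × 112×10⁹ × 1.761×10^-6 / 4.330² = 1.038×10^5 N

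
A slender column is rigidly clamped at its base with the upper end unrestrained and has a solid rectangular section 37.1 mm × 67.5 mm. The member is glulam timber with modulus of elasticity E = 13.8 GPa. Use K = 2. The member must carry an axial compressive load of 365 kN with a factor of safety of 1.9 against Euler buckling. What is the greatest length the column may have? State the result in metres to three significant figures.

Buckling occurs about the weak axis: I_min = h·b³/12 with b = 37.1 mm (the shorter side).
I_min = 67.5×37.1³/12 = 2.872×10^5 mm⁴
I = 2.872×10^-7 m⁴
Required critical load P_cr = n·P = 1.9 × 365 = 693.5 kN = 6.935×10^5 N
From P_cr = π²EI/(K·L)²:  L = (1/K)·√(π²EI/P_cr) = (1/2)·√(π²×1.38×10^10×2.872×10^-7/6.935×10^5)
L = 0.119 m

L_max ≈ 0.119 m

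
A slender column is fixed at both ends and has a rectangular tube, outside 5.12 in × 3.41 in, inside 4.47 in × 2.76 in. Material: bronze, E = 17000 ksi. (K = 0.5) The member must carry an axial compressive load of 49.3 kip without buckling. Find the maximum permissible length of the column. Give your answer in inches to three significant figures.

Weak-axis I_min = (h_o·b_o³ − h_i·b_i³)/12 with b_o = 3.41, b_i = 2.760 in (shorter outer/inner sides).
I_min = (5.12×3.41³ − 4.470×2.760³)/12 = 9.086 in⁴
At the buckling limit P_cr = P = 4.930×10^4 lb
From P_cr = π²EI/(K·L)²:  L = (1/K)·√(π²EI/P_cr) = (1/0.5)·√(π²×1.70×10^7×9.086/4.930×10^4)
L = 352 in

L_max ≈ 352 in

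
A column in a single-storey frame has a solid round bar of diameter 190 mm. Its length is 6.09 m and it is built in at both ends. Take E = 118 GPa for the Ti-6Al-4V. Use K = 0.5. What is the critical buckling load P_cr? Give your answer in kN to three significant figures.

I = πd⁴/64 = π×190⁴/64 = 6.397×10^7 mm⁴
I = 6.397×10^7 mm⁴ = 6.397×10^-5 m⁴
Effective length L_e = K·L = 0.5 × 6.09 = 3.045 m
P_cr = π²EI / L_e² = π² × 118×10⁹ × 6.397×10^-5 / 3.045² = 8.035×10^6 N

P_cr ≈ 8040 kN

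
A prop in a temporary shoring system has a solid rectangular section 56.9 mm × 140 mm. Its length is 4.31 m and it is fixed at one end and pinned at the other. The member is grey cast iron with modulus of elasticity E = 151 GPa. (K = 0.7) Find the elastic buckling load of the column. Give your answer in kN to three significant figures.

P_cr ≈ 352 kN

Buckling occurs about the weak axis: I_min = h·b³/12 with b = 56.9 mm (the shorter side).
I_min = 140×56.9³/12 = 2.149×10^6 mm⁴
I = 2.149×10^6 mm⁴ = 2.149×10^-6 m⁴
Effective length L_e = K·L = 0.7 × 4.31 = 3.017 m
P_cr = π²EI / L_e² = π² × 151×10⁹ × 2.149×10^-6 / 3.017² = 3.519×10^5 N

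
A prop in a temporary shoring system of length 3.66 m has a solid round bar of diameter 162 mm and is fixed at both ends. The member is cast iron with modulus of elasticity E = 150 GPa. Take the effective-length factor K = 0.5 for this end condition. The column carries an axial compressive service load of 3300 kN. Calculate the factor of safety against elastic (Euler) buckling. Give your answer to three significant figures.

I = πd⁴/64 = π×162⁴/64 = 3.381×10^7 mm⁴
I = 3.381×10^7 mm⁴ = 3.381×10^-5 m⁴
Effective length L_e = K·L = 0.5 × 3.66 = 1.830 m
P_cr = π²EI / L_e² = π² × 150×10⁹ × 3.381×10^-5 / 1.830² = 1.495×10^7 N
Factor of safety n = P_cr / P = 14946 / 3300 = 4.53

n ≈ 4.53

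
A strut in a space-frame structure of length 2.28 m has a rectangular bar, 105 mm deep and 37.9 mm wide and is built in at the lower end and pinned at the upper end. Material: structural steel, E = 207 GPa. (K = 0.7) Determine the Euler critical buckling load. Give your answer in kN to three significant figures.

P_cr ≈ 382 kN

Buckling occurs about the weak axis: I_min = h·b³/12 with b = 37.9 mm (the shorter side).
I_min = 105×37.9³/12 = 4.763×10^5 mm⁴
I = 4.763×10^5 mm⁴ = 4.763×10^-7 m⁴
Effective length L_e = K·L = 0.7 × 2.28 = 1.596 m
P_cr = π²EI / L_e² = π² × 207×10⁹ × 4.763×10^-7 / 1.596² = 3.821×10^5 N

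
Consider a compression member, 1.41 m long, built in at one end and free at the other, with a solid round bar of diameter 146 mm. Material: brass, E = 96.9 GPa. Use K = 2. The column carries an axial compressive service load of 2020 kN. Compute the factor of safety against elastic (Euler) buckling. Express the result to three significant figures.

n ≈ 1.33

I = πd⁴/64 = π×146⁴/64 = 2.230×10^7 mm⁴
I = 2.230×10^7 mm⁴ = 2.230×10^-5 m⁴
Effective length L_e = K·L = 2 × 1.41 = 2.820 m
P_cr = π²EI / L_e² = π² × 96.9×10⁹ × 2.230×10^-5 / 2.820² = 2.682×10^6 N
Factor of safety n = P_cr / P = 2682.3 / 2020 = 1.33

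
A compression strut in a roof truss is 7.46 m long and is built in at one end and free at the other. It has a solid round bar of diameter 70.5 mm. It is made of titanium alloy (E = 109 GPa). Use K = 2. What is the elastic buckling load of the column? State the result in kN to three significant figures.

P_cr ≈ 5.86 kN

I = πd⁴/64 = π×70.5⁴/64 = 1.213×10^6 mm⁴
I = 1.213×10^6 mm⁴ = 1.213×10^-6 m⁴
Effective length L_e = K·L = 2 × 7.46 = 14.92 m
P_cr = π²EI / L_e² = π² × 109×10⁹ × 1.213×10^-6 / 14.92² = 5.860×10^3 N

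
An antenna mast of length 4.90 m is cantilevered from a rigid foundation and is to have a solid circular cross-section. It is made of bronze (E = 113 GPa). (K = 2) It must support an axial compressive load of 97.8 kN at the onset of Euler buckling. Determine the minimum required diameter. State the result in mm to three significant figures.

L_e = K·L = 2 × 4.90 = 9.800 m
Required I = P_cr·L_e²/(π²E) = 9.780×10^4 × 9.800² / (π² × 1.13×10^11) = 8.422×10^-6 m⁴
I_req = 8.422×10^6 mm⁴
Solid circle: I = πd⁴/64  ⇒  d = (64I/π)^(1/4) = (64×8.422×10^6/π)^(1/4) = 114 mm

d ≈ 114 mm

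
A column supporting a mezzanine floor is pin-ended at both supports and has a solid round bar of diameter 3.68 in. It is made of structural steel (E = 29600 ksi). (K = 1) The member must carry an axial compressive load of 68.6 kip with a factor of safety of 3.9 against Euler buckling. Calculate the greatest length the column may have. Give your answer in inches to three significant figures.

L_max ≈ 99.1 in

I = πd⁴/64 = π×3.68⁴/64 = 9.002 in⁴
Required critical load P_cr = n·P = 3.9 × 68.6 = 267.5 kip = 2.675×10^5 lb
From P_cr = π²EI/(K·L)²:  L = (1/K)·√(π²EI/P_cr) = (1/1)·√(π²×2.96×10^7×9.002/2.675×10^5)
L = 99.1 in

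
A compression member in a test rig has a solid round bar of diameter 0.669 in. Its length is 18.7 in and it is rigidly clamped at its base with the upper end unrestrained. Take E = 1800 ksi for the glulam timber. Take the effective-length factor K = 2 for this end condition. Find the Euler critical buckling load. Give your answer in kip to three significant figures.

P_cr ≈ 0.125 kip

I = πd⁴/64 = π×0.669⁴/64 = 9.833×10^-3 in⁴
Effective length L_e = K·L = 2 × 18.7 = 37.40 in
P_cr = π²EI / L_e² = π² × 1800×10³ × 9.833×10^-3 / 37.40² = 124.9 lb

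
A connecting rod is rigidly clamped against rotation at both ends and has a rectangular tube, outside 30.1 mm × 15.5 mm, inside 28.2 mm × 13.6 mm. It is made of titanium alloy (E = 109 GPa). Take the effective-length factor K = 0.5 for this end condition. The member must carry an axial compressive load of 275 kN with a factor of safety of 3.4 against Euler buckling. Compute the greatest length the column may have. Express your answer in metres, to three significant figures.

Weak-axis I_min = (h_o·b_o³ − h_i·b_i³)/12 with b_o = 15.5, b_i = 13.60 mm (shorter outer/inner sides).
I_min = (30.1×15.5³ − 28.20×13.60³)/12 = 3.429×10^3 mm⁴
I = 3.429×10^-9 m⁴
Required critical load P_cr = n·P = 3.4 × 275 = 935.0 kN = 9.350×10^5 N
From P_cr = π²EI/(K·L)²:  L = (1/K)·√(π²EI/P_cr) = (1/0.5)·√(π²×1.09×10^11×3.429×10^-9/9.350×10^5)
L = 0.126 m

L_max ≈ 0.126 m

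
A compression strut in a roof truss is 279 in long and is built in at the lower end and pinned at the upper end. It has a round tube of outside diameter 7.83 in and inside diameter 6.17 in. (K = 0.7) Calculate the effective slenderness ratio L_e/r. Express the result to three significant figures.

λ ≈ 78.4

d_o = 7.83 in, d_i = 6.17 in
I = π(d_o⁴ − d_i⁴)/64 = π(7.83⁴ − 6.170⁴)/64 = 113.4 in⁴
A = 18.25 in²;  r_min = √(I/A) = √(113.4/18.25) = 2.492 in
L_e = K·L = 0.7 × 279 = 195.3 in
λ = L_e / r_min = 195.30 / 2.492 = 78.4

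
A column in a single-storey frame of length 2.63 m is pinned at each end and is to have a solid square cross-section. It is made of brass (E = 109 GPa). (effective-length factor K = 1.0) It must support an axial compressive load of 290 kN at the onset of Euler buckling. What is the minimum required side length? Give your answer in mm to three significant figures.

L_e = K·L = 1 × 2.63 = 2.630 m
Required I = P_cr·L_e²/(π²E) = 2.900×10^5 × 2.630² / (π² × 1.09×10^11) = 1.865×10^-6 m⁴
I_req = 1.865×10^6 mm⁴
Solid square: I = a⁴/12  ⇒  a = (12I)^(1/4) = (12×1.865×10^6)^(1/4) = 68.8 mm

a ≈ 68.8 mm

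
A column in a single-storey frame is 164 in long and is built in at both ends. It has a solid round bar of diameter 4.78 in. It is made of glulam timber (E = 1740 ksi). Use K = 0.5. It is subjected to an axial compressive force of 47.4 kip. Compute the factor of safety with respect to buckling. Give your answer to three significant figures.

n ≈ 1.38

I = πd⁴/64 = π×4.78⁴/64 = 25.63 in⁴
Effective length L_e = K·L = 0.5 × 164 = 82.00 in
P_cr = π²EI / L_e² = π² × 1740×10³ × 25.63 / 82.00² = 6.545×10^4 lb
Factor of safety n = P_cr / P = 65.449 / 47.4 = 1.38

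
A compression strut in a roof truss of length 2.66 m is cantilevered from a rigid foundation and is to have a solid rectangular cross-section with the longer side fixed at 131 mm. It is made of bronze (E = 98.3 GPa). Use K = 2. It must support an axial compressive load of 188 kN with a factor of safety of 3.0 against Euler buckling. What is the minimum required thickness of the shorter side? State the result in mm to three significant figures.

b ≈ 115 mm

Required P_cr = n·P = 3.0 × 188 = 564.0 kN
L_e = K·L = 2 × 2.66 = 5.320 m
Required I = P_cr·L_e²/(π²E) = 5.640×10^5 × 5.320² / (π² × 9.83×10^10) = 1.645×10^-5 m⁴
I_req = 1.645×10^7 mm⁴
Rectangle, weak axis: I_min = h·b³/12 with h = 131 mm fixed  ⇒  b = (12I/h)^(1/3) = 115 mm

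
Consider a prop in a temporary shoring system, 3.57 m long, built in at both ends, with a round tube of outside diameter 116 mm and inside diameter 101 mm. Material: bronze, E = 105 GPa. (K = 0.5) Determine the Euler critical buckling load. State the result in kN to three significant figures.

d_o = 116 mm, d_i = 101 mm
I = π(d_o⁴ − d_i⁴)/64 = π(116⁴ − 101.0⁴)/64 = 3.780×10^6 mm⁴
I = 3.780×10^6 mm⁴ = 3.780×10^-6 m⁴
Effective length L_e = K·L = 0.5 × 3.57 = 1.785 m
P_cr = π²EI / L_e² = π² × 105×10⁹ × 3.780×10^-6 / 1.785² = 1.229×10^6 N

P_cr ≈ 1230 kN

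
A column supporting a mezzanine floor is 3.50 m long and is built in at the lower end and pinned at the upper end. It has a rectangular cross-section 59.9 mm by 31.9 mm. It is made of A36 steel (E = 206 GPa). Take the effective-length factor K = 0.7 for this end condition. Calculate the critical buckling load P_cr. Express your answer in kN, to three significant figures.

P_cr ≈ 54.9 kN

Buckling occurs about the weak axis: I_min = h·b³/12 with b = 31.9 mm (the shorter side).
I_min = 59.9×31.9³/12 = 1.620×10^5 mm⁴
I = 1.620×10^5 mm⁴ = 1.620×10^-7 m⁴
Effective length L_e = K·L = 0.7 × 3.50 = 2.450 m
P_cr = π²EI / L_e² = π² × 206×10⁹ × 1.620×10^-7 / 2.450² = 5.488×10^4 N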